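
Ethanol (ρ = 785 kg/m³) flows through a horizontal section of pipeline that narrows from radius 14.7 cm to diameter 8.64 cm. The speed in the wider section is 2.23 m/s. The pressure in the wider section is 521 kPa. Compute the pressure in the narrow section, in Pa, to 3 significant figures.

261000 Pa

Mass conservation (A₁v₁ = A₂v₂) gives v₂ = 2.23 × 679/58.6 = 25.8 m/s.
With no height change, Bernoulli's equation is P₁ + ½ρv₁² = P₂ + ½ρv₂².
P₂ = P₁ − ½ρ(v₂² − v₁²) = 521000 − ½·785·(25.8² − 2.23²) = 521000 − 260000 = 261000 Pa.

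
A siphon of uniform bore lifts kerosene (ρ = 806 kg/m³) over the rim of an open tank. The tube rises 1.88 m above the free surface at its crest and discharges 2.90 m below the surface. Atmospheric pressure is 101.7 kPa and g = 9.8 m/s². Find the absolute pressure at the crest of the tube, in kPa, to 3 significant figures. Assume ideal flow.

P_top ≈ 63.9 kPa

The outlet speed comes from Torricelli: v = √(2g·2.90) = 7.54 m/s.
With constant cross-section the crest speed equals v; applying Bernoulli from the surface up to the crest, P_top = P_atm − ½ρv² − ρg·h_top.
P_top = 101700 − ½·806·7.54² − 806·9.8·1.88 = 63900 Pa.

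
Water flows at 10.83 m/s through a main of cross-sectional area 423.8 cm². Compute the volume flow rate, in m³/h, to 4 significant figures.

Q = A·v = 0.04238 m² × 10.83 m/s = 0.4590 m³/s.
Converting: 0.4590 m³/s × 3600 = 1652 m³/h.

Q ≈ 1652 m³/h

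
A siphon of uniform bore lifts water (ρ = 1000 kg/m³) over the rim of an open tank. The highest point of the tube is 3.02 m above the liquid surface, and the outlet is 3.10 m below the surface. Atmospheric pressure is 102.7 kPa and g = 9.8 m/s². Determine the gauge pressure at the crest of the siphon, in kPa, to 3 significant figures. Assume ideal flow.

Bernoulli surface→outlet gives ½v² = g·h_out, so v = √(2·9.8·3.10) = 7.79 m/s.
With constant cross-section the crest speed equals v; applying Bernoulli from the surface up to the crest, P_top = P_atm − ½ρv² − ρg·h_top.
P_top = 102700 − ½·1000·7.79² − 1000·9.8·3.02 = 42700 Pa. So P_gauge = P_top − P_atm = -60000 Pa.

P_gauge ≈ -60.0 kPa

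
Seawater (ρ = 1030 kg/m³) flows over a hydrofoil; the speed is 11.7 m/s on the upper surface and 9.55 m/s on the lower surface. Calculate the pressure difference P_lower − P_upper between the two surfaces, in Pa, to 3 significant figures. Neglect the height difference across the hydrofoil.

23500 Pa

Bernoulli (same height): P_lower − P_upper = ½ρ(v_upper² − v_lower²).
ΔP = ½·1030·(11.7² − 9.55²) = 23500 Pa.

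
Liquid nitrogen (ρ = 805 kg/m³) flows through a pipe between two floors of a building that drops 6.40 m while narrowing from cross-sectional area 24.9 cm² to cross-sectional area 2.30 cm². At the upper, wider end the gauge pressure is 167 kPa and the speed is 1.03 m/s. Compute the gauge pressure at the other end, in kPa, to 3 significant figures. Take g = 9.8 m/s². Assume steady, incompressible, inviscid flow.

P₂ = 168 kPa

Continuity gives A₁v₁ = A₂v₂, so v₂ = (24.9 cm²)/(2.30 cm²) × 1.03 m/s = 11.2 m/s.
Bernoulli: P₁ + ½ρv₁² + ρg h₁ = P₂ + ½ρv₂² + ρg h₂, so P₂ = P₁ + ½ρ(v₁² − v₂²) − ρg(h₂ − h₁).
P₂ = 167000 + ½·805·(1.03² − 11.2²) − 805·9.8·(−6.40) = 167000 + (-49600) − (-50500) = 168000 Pa.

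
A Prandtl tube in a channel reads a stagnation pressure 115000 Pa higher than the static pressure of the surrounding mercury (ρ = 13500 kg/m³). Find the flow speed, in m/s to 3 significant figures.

At the stagnation point the flow is brought to rest, so Bernoulli gives P_stag − P_static = ½ρv².
v = √(2ΔP/ρ) = √(2·115000/13500) = 4.13 m/s.

4.13 m/s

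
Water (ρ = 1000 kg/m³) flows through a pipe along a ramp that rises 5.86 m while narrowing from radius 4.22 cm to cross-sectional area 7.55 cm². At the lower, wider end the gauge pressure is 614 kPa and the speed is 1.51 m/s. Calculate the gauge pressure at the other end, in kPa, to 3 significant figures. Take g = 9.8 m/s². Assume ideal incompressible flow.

P₂ = 495 kPa

Continuity gives A₁v₁ = A₂v₂, so v₂ = (55.9 cm²)/(7.55 cm²) × 1.51 m/s = 11.2 m/s.
Bernoulli: P₁ + ½ρv₁² + ρg h₁ = P₂ + ½ρv₂² + ρg h₂, so P₂ = P₁ + ½ρ(v₁² − v₂²) − ρg(h₂ − h₁).
P₂ = 614000 + ½·1000·(1.51² − 11.2²) − 1000·9.8·(+5.86) = 614000 + (-61500) − (57400) = 495000 Pa.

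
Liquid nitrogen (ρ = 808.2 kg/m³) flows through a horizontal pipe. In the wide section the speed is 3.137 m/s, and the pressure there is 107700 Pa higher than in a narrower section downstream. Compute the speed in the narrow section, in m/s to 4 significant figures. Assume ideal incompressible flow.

v₂ ≈ 16.62 m/s

With h₁ = h₂, rearranging Bernoulli gives v₂ = √(v₁² + 2ΔP/ρ).
v₂ = √(3.137² + 2·107700/808.2) = √(9.841 + 266.5) = 16.62 m/s.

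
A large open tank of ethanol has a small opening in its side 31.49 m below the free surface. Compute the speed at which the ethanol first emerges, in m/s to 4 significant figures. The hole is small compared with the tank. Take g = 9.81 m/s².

v ≈ 24.86 m/s

The surface is effectively still and both ends are open, so ½v² = gh and v = √(2·9.81·31.49) = 24.86 m/s.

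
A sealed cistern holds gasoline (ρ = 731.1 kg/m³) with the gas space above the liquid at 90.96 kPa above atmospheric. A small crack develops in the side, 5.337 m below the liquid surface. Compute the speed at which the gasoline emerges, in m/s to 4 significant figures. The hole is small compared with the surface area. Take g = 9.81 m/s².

Take point 1 at the surface (v₁ ≈ 0) and point 2 at the hole (at atmospheric pressure). Bernoulli: P₁ + ρg h = P_atm + ½ρv₂².
With P₁ − P_atm = 90960 Pa, v₂ = √(2gh + 2ΔP/ρ) = √(2·9.81·5.337 + 2·90960/731.1) = 18.80 m/s.

v ≈ 18.80 m/s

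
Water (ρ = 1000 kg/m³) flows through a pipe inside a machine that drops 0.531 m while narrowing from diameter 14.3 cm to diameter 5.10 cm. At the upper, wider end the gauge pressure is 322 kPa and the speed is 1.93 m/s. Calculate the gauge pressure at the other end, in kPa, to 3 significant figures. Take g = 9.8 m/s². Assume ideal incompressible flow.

The volume flow rate is constant, so v₂ = (A₁/A₂)v₁ = (161/20.4)·1.93 = 15.2 m/s.
Bernoulli: P₁ + ½ρv₁² + ρg h₁ = P₂ + ½ρv₂² + ρg h₂, so P₂ = P₁ + ½ρ(v₁² − v₂²) − ρg(h₂ − h₁).
P₂ = 322000 + ½·1000·(1.93² − 15.2²) − 1000·9.8·(−0.531) = 322000 + (-113000) − (-5200) = 214000 Pa.

214 kPa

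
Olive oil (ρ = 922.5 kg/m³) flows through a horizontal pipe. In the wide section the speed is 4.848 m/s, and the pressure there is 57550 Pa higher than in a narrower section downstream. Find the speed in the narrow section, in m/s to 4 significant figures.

Along the level pipe P + ½ρv² is conserved, hence v₂² = v₁² + 2(P₁ − P₂)/ρ.
v₂ = √(4.848² + 2·57550/922.5) = √(23.50 + 124.8) = 12.18 m/s.

12.18 m/s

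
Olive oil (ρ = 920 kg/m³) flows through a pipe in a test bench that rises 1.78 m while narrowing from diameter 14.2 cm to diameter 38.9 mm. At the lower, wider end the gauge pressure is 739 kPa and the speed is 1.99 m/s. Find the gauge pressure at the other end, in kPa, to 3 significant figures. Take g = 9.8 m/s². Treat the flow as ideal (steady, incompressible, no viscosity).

Mass conservation (A₁v₁ = A₂v₂) gives v₂ = 1.99 × 158/11.9 = 26.5 m/s.
Bernoulli: P₁ + ½ρv₁² + ρg h₁ = P₂ + ½ρv₂² + ρg h₂, so P₂ = P₁ + ½ρ(v₁² − v₂²) − ρg(h₂ − h₁).
P₂ = 739000 + ½·920·(1.99² − 26.5²) − 920·9.8·(+1.78) = 739000 + (-322000) − (16000) = 401000 Pa.

401 kPa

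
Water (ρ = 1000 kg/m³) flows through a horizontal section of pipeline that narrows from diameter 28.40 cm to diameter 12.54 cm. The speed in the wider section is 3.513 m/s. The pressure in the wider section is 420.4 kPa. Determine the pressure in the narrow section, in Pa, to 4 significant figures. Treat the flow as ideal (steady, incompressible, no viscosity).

264200 Pa

Continuity gives A₁v₁ = A₂v₂, so v₂ = (633.5 cm²)/(123.5 cm²) × 3.513 m/s = 18.02 m/s.
The pipe is horizontal, so Bernoulli reduces to P₁ + ½ρv₁² = P₂ + ½ρv₂².
P₂ = P₁ − ½ρ(v₂² − v₁²) = 420400 − ½·1000·(18.02² − 3.513²) = 420400 − 156200 = 264200 Pa.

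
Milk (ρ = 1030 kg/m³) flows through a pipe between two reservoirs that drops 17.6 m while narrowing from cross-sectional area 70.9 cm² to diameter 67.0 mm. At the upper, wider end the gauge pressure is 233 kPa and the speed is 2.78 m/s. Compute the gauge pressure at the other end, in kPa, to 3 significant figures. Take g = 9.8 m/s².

P₂ ≈ 399 kPa

By continuity, v₂ = v₁·A₁/A₂ = 2.78·(70.9/35.3) = 5.59 m/s.
Applying Bernoulli between the two ends and solving for P₂: P₂ = P₁ + ½ρ(v₁² − v₂²) − ρgΔh.
P₂ = 233000 + ½·1030·(2.78² − 5.59²) − 1030·9.8·(−17.6) = 233000 + (-12100) − (-178000) = 399000 Pa.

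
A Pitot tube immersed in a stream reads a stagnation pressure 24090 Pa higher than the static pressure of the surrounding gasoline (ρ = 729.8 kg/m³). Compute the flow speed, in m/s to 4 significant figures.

The dynamic pressure equals the rise in static pressure at the stagnation point: ΔP = ½ρv².
v = √(2ΔP/ρ) = √(2·24090/729.8) = 8.125 m/s.

v = 8.125 m/s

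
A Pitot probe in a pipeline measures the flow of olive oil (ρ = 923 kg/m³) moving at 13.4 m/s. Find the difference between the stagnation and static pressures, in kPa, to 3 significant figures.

ΔP = 82.9 kPa

Bernoulli between the free stream and the stagnation point: ½ρv² = P_stag − P_static.
ΔP = ½·923·13.4² = 82900 Pa.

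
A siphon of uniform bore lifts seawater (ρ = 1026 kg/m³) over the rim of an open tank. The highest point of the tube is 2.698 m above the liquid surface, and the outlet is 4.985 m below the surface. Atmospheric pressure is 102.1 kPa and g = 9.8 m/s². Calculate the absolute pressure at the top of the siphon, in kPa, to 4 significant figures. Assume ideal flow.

P_top = 24.85 kPa

Bernoulli surface→outlet gives ½v² = g·h_out, so v = √(2·9.8·4.985) = 9.885 m/s.
Continuity keeps v the same throughout the tube; from surface to crest, P_atm + 0 = P_top + ½ρv² + ρg·h_top.
P_top = 102100 − ½·1026·9.885² − 1026·9.8·2.698 = 24850 Pa.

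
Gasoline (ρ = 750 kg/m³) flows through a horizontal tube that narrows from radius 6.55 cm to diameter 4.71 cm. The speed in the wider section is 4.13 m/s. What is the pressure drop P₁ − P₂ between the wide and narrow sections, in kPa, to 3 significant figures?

ΔP = 376 kPa

By continuity, v₂ = v₁·A₁/A₂ = 4.13·(135/17.4) = 31.9 m/s.
Bernoulli (h₁ = h₂): P₁ − P₂ = ½ρ(v₂² − v₁²).
P₁ − P₂ = ½·750·(31.9² − 4.13²) = ½·750·1000 = 376000 Pa.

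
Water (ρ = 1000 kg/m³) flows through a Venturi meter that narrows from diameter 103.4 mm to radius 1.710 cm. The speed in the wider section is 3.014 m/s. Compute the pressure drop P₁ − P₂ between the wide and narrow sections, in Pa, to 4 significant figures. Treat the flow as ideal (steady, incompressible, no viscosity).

375000 Pa

The volume flow rate is constant, so v₂ = (A₁/A₂)v₁ = (83.97/9.186)·3.014 = 27.55 m/s.
Along the horizontal streamline, P + ½ρv² is constant.
P₁ − P₂ = ½·1000·(27.55² − 3.014²) = ½·1000·750.0 = 375000 Pa.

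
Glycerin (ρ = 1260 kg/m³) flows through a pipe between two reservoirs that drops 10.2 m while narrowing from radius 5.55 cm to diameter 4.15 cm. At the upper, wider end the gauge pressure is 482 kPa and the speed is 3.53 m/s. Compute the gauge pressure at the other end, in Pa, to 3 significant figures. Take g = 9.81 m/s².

The volume flow rate is constant, so v₂ = (A₁/A₂)v₁ = (96.8/13.5)·3.53 = 25.3 m/s.
Applying Bernoulli between the two ends and solving for P₂: P₂ = P₁ + ½ρ(v₁² − v₂²) − ρgΔh.
P₂ = 482000 + ½·1260·(3.53² − 25.3²) − 1260·9.81·(−10.2) = 482000 + (-394000) − (-126000) = 214000 Pa.

P₂ ≈ 214000 Pa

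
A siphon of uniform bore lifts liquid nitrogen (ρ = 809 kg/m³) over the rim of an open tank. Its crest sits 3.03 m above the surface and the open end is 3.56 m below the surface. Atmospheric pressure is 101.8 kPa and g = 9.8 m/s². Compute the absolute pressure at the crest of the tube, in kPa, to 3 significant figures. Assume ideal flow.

49.6 kPa

Bernoulli surface→outlet gives ½v² = g·h_out, so v = √(2·9.8·3.56) = 8.35 m/s.
The bore is uniform, so the speed at the crest is the same v. Bernoulli surface→crest: P_atm = P_top + ½ρv² + ρg·h_top.
P_top = 101800 − ½·809·8.35² − 809·9.8·3.03 = 49600 Pa.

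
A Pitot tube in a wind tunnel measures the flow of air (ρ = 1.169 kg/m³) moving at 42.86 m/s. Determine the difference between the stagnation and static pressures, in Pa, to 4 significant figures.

ΔP = 1074 Pa

At the stagnation point the flow is brought to rest, so Bernoulli gives P_stag − P_static = ½ρv².
ΔP = ½·1.169·42.86² = 1074 Pa.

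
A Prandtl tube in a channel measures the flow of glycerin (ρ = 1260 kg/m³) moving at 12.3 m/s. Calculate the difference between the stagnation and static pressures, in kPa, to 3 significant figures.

ΔP ≈ 95.3 kPa

Bernoulli between the free stream and the stagnation point: ½ρv² = P_stag − P_static.
ΔP = ½·1260·12.3² = 95300 Pa.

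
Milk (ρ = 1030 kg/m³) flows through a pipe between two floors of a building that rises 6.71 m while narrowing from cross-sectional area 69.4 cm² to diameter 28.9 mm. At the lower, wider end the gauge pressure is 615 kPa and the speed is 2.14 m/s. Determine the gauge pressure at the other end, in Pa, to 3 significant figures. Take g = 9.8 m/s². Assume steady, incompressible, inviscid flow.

P₂ ≈ 286000 Pa

Mass conservation (A₁v₁ = A₂v₂) gives v₂ = 2.14 × 69.4/6.56 = 22.6 m/s.
Bernoulli: P₁ + ½ρv₁² + ρg h₁ = P₂ + ½ρv₂² + ρg h₂, so P₂ = P₁ + ½ρ(v₁² − v₂²) − ρg(h₂ − h₁).
P₂ = 615000 + ½·1030·(2.14² − 22.6²) − 1030·9.8·(+6.71) = 615000 + (-262000) − (67700) = 286000 Pa.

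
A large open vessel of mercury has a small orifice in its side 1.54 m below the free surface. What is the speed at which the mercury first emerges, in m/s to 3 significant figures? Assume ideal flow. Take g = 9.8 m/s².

v ≈ 5.49 m/s

Torricelli's result v = √(2gh) gives v = √(2·9.8·1.54) = 5.49 m/s.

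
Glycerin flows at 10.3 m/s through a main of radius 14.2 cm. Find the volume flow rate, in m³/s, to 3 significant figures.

Q = A·v = 0.0633 m² × 10.3 m/s = 0.652 m³/s.

Q = 0.652 m³/s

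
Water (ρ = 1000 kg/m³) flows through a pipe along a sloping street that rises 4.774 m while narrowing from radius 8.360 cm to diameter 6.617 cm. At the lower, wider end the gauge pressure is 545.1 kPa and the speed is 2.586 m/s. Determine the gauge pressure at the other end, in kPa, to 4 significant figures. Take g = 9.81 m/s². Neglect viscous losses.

Mass conservation (A₁v₁ = A₂v₂) gives v₂ = 2.586 × 219.6/34.39 = 16.51 m/s.
Bernoulli: P₁ + ½ρv₁² + ρg h₁ = P₂ + ½ρv₂² + ρg h₂, so P₂ = P₁ + ½ρ(v₁² − v₂²) − ρg(h₂ − h₁).
P₂ = 545100 + ½·1000·(2.586² − 16.51²) − 1000·9.81·(+4.774) = 545100 + (-133000) − (46830) = 365300 Pa.

P₂ ≈ 365.3 kPa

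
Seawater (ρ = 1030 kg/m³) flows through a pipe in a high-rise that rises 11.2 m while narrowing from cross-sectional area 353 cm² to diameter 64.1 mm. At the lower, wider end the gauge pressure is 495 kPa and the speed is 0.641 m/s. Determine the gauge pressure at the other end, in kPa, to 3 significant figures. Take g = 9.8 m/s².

Continuity gives A₁v₁ = A₂v₂, so v₂ = (353 cm²)/(32.3 cm²) × 0.641 m/s = 7.01 m/s.
Applying Bernoulli between the two ends and solving for P₂: P₂ = P₁ + ½ρ(v₁² − v₂²) − ρgΔh.
P₂ = 495000 + ½·1030·(0.641² − 7.01²) − 1030·9.8·(+11.2) = 495000 + (-25100) − (113000) = 357000 Pa.

357 kPa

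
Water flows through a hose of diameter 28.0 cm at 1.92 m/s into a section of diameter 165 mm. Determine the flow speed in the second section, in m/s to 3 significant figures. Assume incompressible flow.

Continuity gives A₁v₁ = A₂v₂, so v₂ = (616 cm²)/(214 cm²) × 1.92 m/s = 5.53 m/s.

v₂ = 5.53 m/s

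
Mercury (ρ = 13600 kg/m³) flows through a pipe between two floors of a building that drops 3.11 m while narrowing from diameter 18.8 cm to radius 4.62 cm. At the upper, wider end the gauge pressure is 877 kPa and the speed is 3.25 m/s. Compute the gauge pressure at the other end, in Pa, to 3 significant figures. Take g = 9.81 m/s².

133000 Pa

Continuity gives A₁v₁ = A₂v₂, so v₂ = (278 cm²)/(67.1 cm²) × 3.25 m/s = 13.5 m/s.
Applying Bernoulli between the two ends and solving for P₂: P₂ = P₁ + ½ρ(v₁² − v₂²) − ρgΔh.
P₂ = 877000 + ½·13600·(3.25² − 13.5²) − 13600·9.81·(−3.11) = 877000 + (-1160000) − (-415000) = 133000 Pa.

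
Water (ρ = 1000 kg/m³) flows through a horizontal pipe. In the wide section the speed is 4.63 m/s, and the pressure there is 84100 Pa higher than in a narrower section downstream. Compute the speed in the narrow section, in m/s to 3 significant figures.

v₂ ≈ 13.8 m/s

With h₁ = h₂, rearranging Bernoulli gives v₂ = √(v₁² + 2ΔP/ρ).
v₂ = √(4.63² + 2·84100/1000) = √(21.4 + 168) = 13.8 m/s.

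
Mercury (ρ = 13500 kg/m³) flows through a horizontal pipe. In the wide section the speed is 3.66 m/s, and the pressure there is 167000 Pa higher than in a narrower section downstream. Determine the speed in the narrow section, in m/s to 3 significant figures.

6.18 m/s

With h₁ = h₂, rearranging Bernoulli gives v₂ = √(v₁² + 2ΔP/ρ).
v₂ = √(3.66² + 2·167000/13500) = √(13.4 + 24.7) = 6.18 m/s.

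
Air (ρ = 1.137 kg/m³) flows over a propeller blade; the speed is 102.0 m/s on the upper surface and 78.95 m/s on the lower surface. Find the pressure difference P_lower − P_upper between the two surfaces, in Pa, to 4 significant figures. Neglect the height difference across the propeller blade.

ΔP ≈ 2371 Pa

Bernoulli (same height): P_lower − P_upper = ½ρ(v_upper² − v_lower²).
ΔP = ½·1.137·(102.0² − 78.95²) = 2371 Pa.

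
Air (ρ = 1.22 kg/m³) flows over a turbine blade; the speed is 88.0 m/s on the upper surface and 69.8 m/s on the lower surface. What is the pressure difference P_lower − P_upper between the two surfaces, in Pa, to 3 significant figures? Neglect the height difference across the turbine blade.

1750 Pa

The pressure is lower where the speed is higher: ΔP = ½ρ(v_up² − v_low²).
ΔP = ½·1.22·(88.0² − 69.8²) = 1750 Pa.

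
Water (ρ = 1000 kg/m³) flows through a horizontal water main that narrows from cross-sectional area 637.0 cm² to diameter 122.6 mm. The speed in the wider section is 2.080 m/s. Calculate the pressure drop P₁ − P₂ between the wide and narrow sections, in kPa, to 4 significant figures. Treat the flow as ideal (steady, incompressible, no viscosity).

The volume flow rate is constant, so v₂ = (A₁/A₂)v₁ = (637.0/118.1)·2.080 = 11.22 m/s.
With no height change, Bernoulli's equation is P₁ + ½ρv₁² = P₂ + ½ρv₂².
P₁ − P₂ = ½·1000·(11.22² − 2.080²) = ½·1000·121.6 = 60820 Pa.

ΔP = 60.82 kPa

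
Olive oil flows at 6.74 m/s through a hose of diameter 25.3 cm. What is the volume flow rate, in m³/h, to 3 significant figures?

Q = A·v = 0.0503 m² × 6.74 m/s = 0.339 m³/s.
Converting: 0.339 m³/s × 3600 = 1220 m³/h.

1220 m³/h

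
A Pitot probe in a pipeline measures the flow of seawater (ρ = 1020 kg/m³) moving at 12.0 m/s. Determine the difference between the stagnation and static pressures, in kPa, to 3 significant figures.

73.4 kPa

At the stagnation point the flow is brought to rest, so Bernoulli gives P_stag − P_static = ½ρv².
ΔP = ½·1020·12.0² = 73400 Pa.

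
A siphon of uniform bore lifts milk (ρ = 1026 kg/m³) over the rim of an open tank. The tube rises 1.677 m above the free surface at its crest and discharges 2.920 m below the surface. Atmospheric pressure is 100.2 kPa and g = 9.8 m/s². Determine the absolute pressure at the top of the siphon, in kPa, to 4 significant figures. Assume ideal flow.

53.98 kPa

The outlet speed comes from Torricelli: v = √(2g·2.920) = 7.565 m/s.
Continuity keeps v the same throughout the tube; from surface to crest, P_atm + 0 = P_top + ½ρv² + ρg·h_top.
P_top = 100200 − ½·1026·7.565² − 1026·9.8·1.677 = 53980 Pa.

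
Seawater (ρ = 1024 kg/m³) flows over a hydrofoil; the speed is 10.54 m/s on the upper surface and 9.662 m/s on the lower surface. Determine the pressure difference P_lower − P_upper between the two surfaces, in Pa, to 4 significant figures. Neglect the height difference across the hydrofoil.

9082 Pa

Bernoulli (same height): P_lower − P_upper = ½ρ(v_upper² − v_lower²).
ΔP = ½·1024·(10.54² − 9.662²) = 9082 Pa.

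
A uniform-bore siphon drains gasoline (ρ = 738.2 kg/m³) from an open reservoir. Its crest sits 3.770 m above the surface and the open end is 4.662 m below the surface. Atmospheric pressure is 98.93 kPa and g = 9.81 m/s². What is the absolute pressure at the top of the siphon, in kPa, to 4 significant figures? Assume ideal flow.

Bernoulli surface→outlet gives ½v² = g·h_out, so v = √(2·9.81·4.662) = 9.564 m/s.
Continuity keeps v the same throughout the tube; from surface to crest, P_atm + 0 = P_top + ½ρv² + ρg·h_top.
P_top = 98930 − ½·738.2·9.564² − 738.2·9.81·3.770 = 37870 Pa.

P_top = 37.87 kPa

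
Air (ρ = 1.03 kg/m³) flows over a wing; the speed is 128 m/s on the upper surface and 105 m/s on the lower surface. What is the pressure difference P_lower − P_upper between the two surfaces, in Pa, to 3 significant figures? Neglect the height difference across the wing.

Bernoulli (same height): P_lower − P_upper = ½ρ(v_upper² − v_lower²).
ΔP = ½·1.03·(128² − 105²) = 2760 Pa.

ΔP ≈ 2760 Pa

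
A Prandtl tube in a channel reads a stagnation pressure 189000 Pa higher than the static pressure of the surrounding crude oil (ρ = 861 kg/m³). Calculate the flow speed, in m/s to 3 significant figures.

v ≈ 21.0 m/s

Bernoulli between the free stream and the stagnation point: ½ρv² = P_stag − P_static.
v = √(2ΔP/ρ) = √(2·189000/861) = 21.0 m/s.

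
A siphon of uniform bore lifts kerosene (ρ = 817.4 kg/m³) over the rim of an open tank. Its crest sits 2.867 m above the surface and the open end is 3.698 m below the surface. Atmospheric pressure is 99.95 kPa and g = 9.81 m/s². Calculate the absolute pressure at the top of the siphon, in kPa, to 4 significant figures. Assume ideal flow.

Bernoulli surface→outlet gives ½v² = g·h_out, so v = √(2·9.81·3.698) = 8.518 m/s.
With constant cross-section the crest speed equals v; applying Bernoulli from the surface up to the crest, P_top = P_atm − ½ρv² − ρg·h_top.
P_top = 99950 − ½·817.4·8.518² − 817.4·9.81·2.867 = 47310 Pa.

P_top ≈ 47.31 kPa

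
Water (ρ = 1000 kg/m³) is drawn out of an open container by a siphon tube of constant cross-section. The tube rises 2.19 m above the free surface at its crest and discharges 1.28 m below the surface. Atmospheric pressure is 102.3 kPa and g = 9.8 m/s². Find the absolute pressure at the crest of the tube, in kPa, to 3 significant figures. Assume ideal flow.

68.3 kPa

Bernoulli surface→outlet gives ½v² = g·h_out, so v = √(2·9.8·1.28) = 5.01 m/s.
The bore is uniform, so the speed at the crest is the same v. Bernoulli surface→crest: P_atm = P_top + ½ρv² + ρg·h_top.
P_top = 102300 − ½·1000·5.01² − 1000·9.8·2.19 = 68300 Pa.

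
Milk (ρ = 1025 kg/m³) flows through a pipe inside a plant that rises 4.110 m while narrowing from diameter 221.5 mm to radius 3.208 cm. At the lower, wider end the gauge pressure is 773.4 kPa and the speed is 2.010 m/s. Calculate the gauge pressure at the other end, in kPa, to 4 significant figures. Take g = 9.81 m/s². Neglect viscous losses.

The volume flow rate is constant, so v₂ = (A₁/A₂)v₁ = (385.3/32.33)·2.010 = 23.96 m/s.
Applying Bernoulli between the two ends and solving for P₂: P₂ = P₁ + ½ρ(v₁² − v₂²) − ρgΔh.
P₂ = 773400 + ½·1025·(2.010² − 23.96²) − 1025·9.81·(+4.110) = 773400 + (-292000) − (41330) = 440000 Pa.

P₂ ≈ 440.0 kPa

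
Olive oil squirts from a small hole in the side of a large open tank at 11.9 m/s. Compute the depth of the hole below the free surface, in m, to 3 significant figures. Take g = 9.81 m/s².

For a small hole in a large open tank, ½v² = gh, giving h = v²/(2g).
h = 11.9²/(2·9.81) = 142/19.62 = 7.22 m.

h ≈ 7.22 m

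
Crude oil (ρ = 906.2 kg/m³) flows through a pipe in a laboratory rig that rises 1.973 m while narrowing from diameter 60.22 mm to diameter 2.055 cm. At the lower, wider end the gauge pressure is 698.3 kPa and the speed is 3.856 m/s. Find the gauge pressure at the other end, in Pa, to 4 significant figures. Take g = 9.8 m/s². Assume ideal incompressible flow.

Continuity gives A₁v₁ = A₂v₂, so v₂ = (28.48 cm²)/(3.317 cm²) × 3.856 m/s = 33.11 m/s.
Energy conservation along the streamline gives P₂ = P₁ − ½ρ(v₂² − v₁²) − ρg(h₂ − h₁).
P₂ = 698300 + ½·906.2·(3.856² − 33.11²) − 906.2·9.8·(+1.973) = 698300 + (-490100) − (17520) = 190700 Pa.

P₂ = 190700 Pa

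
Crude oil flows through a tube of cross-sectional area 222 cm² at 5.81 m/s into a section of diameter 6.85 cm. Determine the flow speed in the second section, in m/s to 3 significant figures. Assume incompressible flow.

35.0 m/s

The volume flow rate is constant, so v₂ = (A₁/A₂)v₁ = (222/36.9)·5.81 = 35.0 m/s.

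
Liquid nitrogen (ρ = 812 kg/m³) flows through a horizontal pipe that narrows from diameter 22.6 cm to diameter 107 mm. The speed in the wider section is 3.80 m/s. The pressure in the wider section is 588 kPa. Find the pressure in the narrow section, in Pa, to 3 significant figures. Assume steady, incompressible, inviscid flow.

Mass conservation (A₁v₁ = A₂v₂) gives v₂ = 3.80 × 401/89.9 = 17.0 m/s.
The pipe is horizontal, so Bernoulli reduces to P₁ + ½ρv₁² = P₂ + ½ρv₂².
P₂ = P₁ − ½ρ(v₂² − v₁²) = 588000 − ½·812·(17.0² − 3.80²) = 588000 − 111000 = 477000 Pa.

P₂ = 477000 Pa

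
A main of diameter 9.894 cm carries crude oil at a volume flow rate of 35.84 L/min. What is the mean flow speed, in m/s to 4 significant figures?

0.07769 m/s

Q = 35.84 L/min = 0.0005973 m³/s.
v = Q/A = 0.0005973 / 0.007688 = 0.07769 m/s.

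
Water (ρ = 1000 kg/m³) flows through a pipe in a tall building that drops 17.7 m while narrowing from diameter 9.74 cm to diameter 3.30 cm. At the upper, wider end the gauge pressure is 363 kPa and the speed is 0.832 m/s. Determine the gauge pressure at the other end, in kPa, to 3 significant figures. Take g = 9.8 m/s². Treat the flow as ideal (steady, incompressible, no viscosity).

P₂ ≈ 511 kPa

Mass conservation (A₁v₁ = A₂v₂) gives v₂ = 0.832 × 74.5/8.55 = 7.25 m/s.
Bernoulli: P₁ + ½ρv₁² + ρg h₁ = P₂ + ½ρv₂² + ρg h₂, so P₂ = P₁ + ½ρ(v₁² − v₂²) − ρg(h₂ − h₁).
P₂ = 363000 + ½·1000·(0.832² − 7.25²) − 1000·9.8·(−17.7) = 363000 + (-25900) − (-173000) = 511000 Pa.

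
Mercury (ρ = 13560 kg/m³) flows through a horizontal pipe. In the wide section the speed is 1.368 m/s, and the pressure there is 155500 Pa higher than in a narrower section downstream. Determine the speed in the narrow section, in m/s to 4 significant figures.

v₂ ≈ 4.981 m/s

Along the level pipe P + ½ρv² is conserved, hence v₂² = v₁² + 2(P₁ − P₂)/ρ.
v₂ = √(1.368² + 2·155500/13560) = √(1.871 + 22.94) = 4.981 m/s.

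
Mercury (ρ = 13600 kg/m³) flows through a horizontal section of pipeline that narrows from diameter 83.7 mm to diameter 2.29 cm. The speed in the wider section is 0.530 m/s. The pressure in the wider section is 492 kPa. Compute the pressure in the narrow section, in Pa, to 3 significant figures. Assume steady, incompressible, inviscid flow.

153000 Pa

The volume flow rate is constant, so v₂ = (A₁/A₂)v₁ = (55.0/4.12)·0.530 = 7.08 m/s.
Bernoulli (h₁ = h₂): P₁ − P₂ = ½ρ(v₂² − v₁²).
P₂ = P₁ − ½ρ(v₂² − v₁²) = 492000 − ½·13600·(7.08² − 0.530²) = 492000 − 339000 = 153000 Pa.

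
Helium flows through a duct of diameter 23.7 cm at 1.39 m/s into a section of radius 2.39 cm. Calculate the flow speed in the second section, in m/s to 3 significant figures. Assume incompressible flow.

v₂ ≈ 34.2 m/s

The volume flow rate is constant, so v₂ = (A₁/A₂)v₁ = (441/17.9)·1.39 = 34.2 m/s.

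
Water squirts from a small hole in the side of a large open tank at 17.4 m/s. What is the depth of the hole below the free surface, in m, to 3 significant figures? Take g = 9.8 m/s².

Inverting v = √(2gh) gives h = v² / 2g.
h = 17.4²/(2·9.8) = 303/19.60 = 15.4 m.

h ≈ 15.4 m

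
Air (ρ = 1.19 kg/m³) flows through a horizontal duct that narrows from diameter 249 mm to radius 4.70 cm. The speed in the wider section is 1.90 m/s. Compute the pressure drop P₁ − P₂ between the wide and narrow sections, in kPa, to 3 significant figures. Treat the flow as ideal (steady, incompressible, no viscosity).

ΔP ≈ 0.104 kPa

The volume flow rate is constant, so v₂ = (A₁/A₂)v₁ = (487/69.4)·1.90 = 13.3 m/s.
The pipe is horizontal, so Bernoulli reduces to P₁ + ½ρv₁² = P₂ + ½ρv₂².
P₁ − P₂ = ½·1.19·(13.3² − 1.90²) = ½·1.19·174 = 104 Pa.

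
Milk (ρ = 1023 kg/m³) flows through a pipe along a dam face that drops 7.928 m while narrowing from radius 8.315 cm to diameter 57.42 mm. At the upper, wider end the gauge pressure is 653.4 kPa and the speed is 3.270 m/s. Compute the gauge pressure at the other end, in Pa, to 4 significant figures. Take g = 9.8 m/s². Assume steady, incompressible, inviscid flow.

The volume flow rate is constant, so v₂ = (A₁/A₂)v₁ = (217.2/25.90)·3.270 = 27.43 m/s.
Energy conservation along the streamline gives P₂ = P₁ − ½ρ(v₂² − v₁²) − ρg(h₂ − h₁).
P₂ = 653400 + ½·1023·(3.270² − 27.43²) − 1023·9.8·(−7.928) = 653400 + (-379400) − (-79480) = 353500 Pa.

353500 Pa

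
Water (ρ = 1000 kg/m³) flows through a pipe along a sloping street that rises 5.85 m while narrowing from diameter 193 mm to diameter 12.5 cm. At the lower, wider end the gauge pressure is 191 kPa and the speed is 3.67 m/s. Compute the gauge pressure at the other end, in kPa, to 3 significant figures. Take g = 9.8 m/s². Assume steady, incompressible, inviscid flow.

P₂ = 102 kPa

The volume flow rate is constant, so v₂ = (A₁/A₂)v₁ = (293/123)·3.67 = 8.75 m/s.
Bernoulli: P₁ + ½ρv₁² + ρg h₁ = P₂ + ½ρv₂² + ρg h₂, so P₂ = P₁ + ½ρ(v₁² − v₂²) − ρg(h₂ − h₁).
P₂ = 191000 + ½·1000·(3.67² − 8.75²) − 1000·9.8·(+5.85) = 191000 + (-31500) − (57300) = 102000 Pa.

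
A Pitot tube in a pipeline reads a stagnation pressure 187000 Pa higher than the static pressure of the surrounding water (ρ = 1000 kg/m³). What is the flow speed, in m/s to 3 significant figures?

19.3 m/s

Bernoulli between the free stream and the stagnation point: ½ρv² = P_stag − P_static.
v = √(2ΔP/ρ) = √(2·187000/1000) = 19.3 m/s.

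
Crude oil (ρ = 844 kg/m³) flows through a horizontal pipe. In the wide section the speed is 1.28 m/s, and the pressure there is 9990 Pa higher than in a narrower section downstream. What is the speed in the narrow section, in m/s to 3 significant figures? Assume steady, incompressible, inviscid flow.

Along the level pipe P + ½ρv² is conserved, hence v₂² = v₁² + 2(P₁ − P₂)/ρ.
v₂ = √(1.28² + 2·9990/844) = √(1.64 + 23.7) = 5.03 m/s.

v₂ = 5.03 m/s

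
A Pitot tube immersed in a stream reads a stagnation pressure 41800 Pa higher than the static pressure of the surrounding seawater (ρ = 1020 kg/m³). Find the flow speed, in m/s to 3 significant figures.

Bernoulli between the free stream and the stagnation point: ½ρv² = P_stag − P_static.
v = √(2ΔP/ρ) = √(2·41800/1020) = 9.05 m/s.

v ≈ 9.05 m/s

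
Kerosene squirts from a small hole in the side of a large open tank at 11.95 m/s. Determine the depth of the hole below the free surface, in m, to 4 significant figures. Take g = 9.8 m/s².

Torricelli: v = √(2gh), so h = v²/(2g).
h = 11.95²/(2·9.8) = 142.8/19.60 = 7.286 m.

h ≈ 7.286 m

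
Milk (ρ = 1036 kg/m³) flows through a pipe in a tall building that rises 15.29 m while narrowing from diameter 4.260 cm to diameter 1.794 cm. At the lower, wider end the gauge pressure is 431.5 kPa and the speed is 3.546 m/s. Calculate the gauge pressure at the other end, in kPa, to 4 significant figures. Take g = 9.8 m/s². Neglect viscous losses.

Mass conservation (A₁v₁ = A₂v₂) gives v₂ = 3.546 × 14.25/2.528 = 19.99 m/s.
Energy conservation along the streamline gives P₂ = P₁ − ½ρ(v₂² − v₁²) − ρg(h₂ − h₁).
P₂ = 431500 + ½·1036·(3.546² − 19.99²) − 1036·9.8·(+15.29) = 431500 + (-200600) − (155200) = 75690 Pa.

P₂ ≈ 75.69 kPa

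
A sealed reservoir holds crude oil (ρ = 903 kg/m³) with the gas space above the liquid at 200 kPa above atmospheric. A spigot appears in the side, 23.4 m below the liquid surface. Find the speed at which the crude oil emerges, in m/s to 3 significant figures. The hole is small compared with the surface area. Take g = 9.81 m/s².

30.0 m/s

Take point 1 at the surface (v₁ ≈ 0) and point 2 at the hole (at atmospheric pressure). Bernoulli: P₁ + ρg h = P_atm + ½ρv₂².
With P₁ − P_atm = 200000 Pa, v₂ = √(2gh + 2ΔP/ρ) = √(2·9.81·23.4 + 2·200000/903) = 30.0 m/s.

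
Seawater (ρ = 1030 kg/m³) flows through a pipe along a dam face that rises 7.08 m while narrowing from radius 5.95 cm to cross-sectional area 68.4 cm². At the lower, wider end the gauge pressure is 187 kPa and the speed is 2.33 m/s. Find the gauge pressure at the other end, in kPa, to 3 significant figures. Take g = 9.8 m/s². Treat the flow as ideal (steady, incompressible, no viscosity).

By continuity, v₂ = v₁·A₁/A₂ = 2.33·(111/68.4) = 3.79 m/s.
Bernoulli: P₁ + ½ρv₁² + ρg h₁ = P₂ + ½ρv₂² + ρg h₂, so P₂ = P₁ + ½ρ(v₁² − v₂²) − ρg(h₂ − h₁).
P₂ = 187000 + ½·1030·(2.33² − 3.79²) − 1030·9.8·(+7.08) = 187000 + (-4600) − (71500) = 111000 Pa.

P₂ = 111 kPa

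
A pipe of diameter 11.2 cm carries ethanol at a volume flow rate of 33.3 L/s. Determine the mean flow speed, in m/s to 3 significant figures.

Q = 33.3 L/s = 0.0333 m³/s.
v = Q/A = 0.0333 / 0.00985 = 3.38 m/s.

v ≈ 3.38 m/s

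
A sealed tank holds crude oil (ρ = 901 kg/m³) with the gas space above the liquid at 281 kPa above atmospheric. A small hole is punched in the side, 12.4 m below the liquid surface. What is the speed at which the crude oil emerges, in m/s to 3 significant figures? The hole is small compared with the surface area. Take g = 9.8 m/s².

Take point 1 at the surface (v₁ ≈ 0) and point 2 at the hole (at atmospheric pressure). Bernoulli: P₁ + ρg h = P_atm + ½ρv₂².
With P₁ − P_atm = 281000 Pa, v₂ = √(2gh + 2ΔP/ρ) = √(2·9.8·12.4 + 2·281000/901) = 29.4 m/s.

29.4 m/s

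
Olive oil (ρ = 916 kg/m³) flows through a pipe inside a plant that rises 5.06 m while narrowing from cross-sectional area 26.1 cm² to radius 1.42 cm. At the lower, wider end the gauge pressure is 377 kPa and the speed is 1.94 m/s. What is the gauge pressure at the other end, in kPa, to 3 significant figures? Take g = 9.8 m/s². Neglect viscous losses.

By continuity, v₂ = v₁·A₁/A₂ = 1.94·(26.1/6.33) = 7.99 m/s.
Bernoulli: P₁ + ½ρv₁² + ρg h₁ = P₂ + ½ρv₂² + ρg h₂, so P₂ = P₁ + ½ρ(v₁² − v₂²) − ρg(h₂ − h₁).
P₂ = 377000 + ½·916·(1.94² − 7.99²) − 916·9.8·(+5.06) = 377000 + (-27500) − (45400) = 304000 Pa.

P₂ ≈ 304 kPa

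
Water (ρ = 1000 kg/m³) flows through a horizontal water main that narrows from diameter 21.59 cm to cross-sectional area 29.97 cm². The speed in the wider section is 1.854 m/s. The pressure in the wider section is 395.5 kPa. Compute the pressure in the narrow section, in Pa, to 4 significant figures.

P₂ ≈ 140800 Pa

By continuity, v₂ = v₁·A₁/A₂ = 1.854·(366.1/29.97) = 22.65 m/s.
The pipe is horizontal, so Bernoulli reduces to P₁ + ½ρv₁² = P₂ + ½ρv₂².
P₂ = P₁ − ½ρ(v₂² − v₁²) = 395500 − ½·1000·(22.65² − 1.854²) = 395500 − 254700 = 140800 Pa.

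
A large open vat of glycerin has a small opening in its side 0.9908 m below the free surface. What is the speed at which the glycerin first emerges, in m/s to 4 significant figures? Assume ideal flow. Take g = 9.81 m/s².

Bernoulli from surface to hole (P equal, v_surface ≈ 0): v = √(2gh) = √(2×9.81×0.9908) = 4.409 m/s.

v ≈ 4.409 m/s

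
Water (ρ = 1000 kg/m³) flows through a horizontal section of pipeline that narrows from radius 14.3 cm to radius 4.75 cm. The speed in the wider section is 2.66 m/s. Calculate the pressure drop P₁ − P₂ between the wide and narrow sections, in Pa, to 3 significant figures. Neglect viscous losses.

ΔP ≈ 287000 Pa

Continuity gives A₁v₁ = A₂v₂, so v₂ = (642 cm²)/(70.9 cm²) × 2.66 m/s = 24.1 m/s.
Bernoulli (h₁ = h₂): P₁ − P₂ = ½ρ(v₂² − v₁²).
P₁ − P₂ = ½·1000·(24.1² − 2.66²) = ½·1000·574 = 287000 Pa.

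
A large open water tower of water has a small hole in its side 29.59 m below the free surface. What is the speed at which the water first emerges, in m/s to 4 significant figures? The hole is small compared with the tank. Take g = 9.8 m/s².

Bernoulli from surface to hole (P equal, v_surface ≈ 0): v = √(2gh) = √(2×9.8×29.59) = 24.08 m/s.

v ≈ 24.08 m/s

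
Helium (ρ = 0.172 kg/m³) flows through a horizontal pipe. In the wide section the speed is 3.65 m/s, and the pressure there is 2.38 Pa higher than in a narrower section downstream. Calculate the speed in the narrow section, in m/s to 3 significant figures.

Along the level pipe P + ½ρv² is conserved, hence v₂² = v₁² + 2(P₁ − P₂)/ρ.
v₂ = √(3.65² + 2·2.38/0.172) = √(13.3 + 27.7) = 6.40 m/s.

v₂ ≈ 6.40 m/s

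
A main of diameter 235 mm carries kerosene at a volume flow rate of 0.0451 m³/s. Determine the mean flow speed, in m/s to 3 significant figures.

v ≈ 1.04 m/s

Q = 0.0451 m³/s = 0.0451 m³/s.
v = Q/A = 0.0451 / 0.0434 = 1.04 m/s.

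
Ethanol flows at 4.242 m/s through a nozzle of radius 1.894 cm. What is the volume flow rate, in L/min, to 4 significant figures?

Q ≈ 286.8 L/min

Q = A·v = 0.001127 m² × 4.242 m/s = 0.004781 m³/s.
Converting: 0.004781 m³/s × 60000 = 286.8 L/min.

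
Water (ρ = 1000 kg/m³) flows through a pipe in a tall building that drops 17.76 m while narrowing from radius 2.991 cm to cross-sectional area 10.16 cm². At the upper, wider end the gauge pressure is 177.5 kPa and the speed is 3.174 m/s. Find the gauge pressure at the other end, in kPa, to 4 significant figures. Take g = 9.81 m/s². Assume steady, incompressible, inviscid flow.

318.2 kPa

Continuity gives A₁v₁ = A₂v₂, so v₂ = (28.10 cm²)/(10.16 cm²) × 3.174 m/s = 8.780 m/s.
Energy conservation along the streamline gives P₂ = P₁ − ½ρ(v₂² − v₁²) − ρg(h₂ − h₁).
P₂ = 177500 + ½·1000·(3.174² − 8.780²) − 1000·9.81·(−17.76) = 177500 + (-33510) − (-174200) = 318200 Pa.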